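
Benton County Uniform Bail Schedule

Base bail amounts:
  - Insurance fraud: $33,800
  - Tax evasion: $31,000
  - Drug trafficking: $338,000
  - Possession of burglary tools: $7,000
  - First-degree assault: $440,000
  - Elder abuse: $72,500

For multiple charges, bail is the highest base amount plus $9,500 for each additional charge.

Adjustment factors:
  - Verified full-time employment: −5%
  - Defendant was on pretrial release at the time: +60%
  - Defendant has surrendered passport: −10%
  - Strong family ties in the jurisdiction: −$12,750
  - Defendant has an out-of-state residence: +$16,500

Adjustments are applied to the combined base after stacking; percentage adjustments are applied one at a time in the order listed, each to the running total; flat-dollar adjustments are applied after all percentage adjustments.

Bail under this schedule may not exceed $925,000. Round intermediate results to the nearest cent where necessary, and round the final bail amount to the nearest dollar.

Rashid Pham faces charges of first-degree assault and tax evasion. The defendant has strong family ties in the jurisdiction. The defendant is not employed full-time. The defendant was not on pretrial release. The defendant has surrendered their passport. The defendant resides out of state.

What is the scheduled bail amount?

Base amounts from the schedule: first-degree assault $440,000; tax evasion $31,000.
Stacking rule: highest base plus $9,500 per additional charge. Highest is first-degree assault at $440,000; 1 additional charge → +$9,500. Combined base = $449,500.
Defendant has surrendered passport (−10%): $449,500 × 0.9 = $404,550.
Strong family ties in the jurisdiction (−$12,750 flat): $404,550 − $12,750 = $391,800.
Defendant has an out-of-state residence (+$16,500 flat): $391,800 + $16,500 = $408,300.
$408,300 is within the $925,000 maximum.

$408,300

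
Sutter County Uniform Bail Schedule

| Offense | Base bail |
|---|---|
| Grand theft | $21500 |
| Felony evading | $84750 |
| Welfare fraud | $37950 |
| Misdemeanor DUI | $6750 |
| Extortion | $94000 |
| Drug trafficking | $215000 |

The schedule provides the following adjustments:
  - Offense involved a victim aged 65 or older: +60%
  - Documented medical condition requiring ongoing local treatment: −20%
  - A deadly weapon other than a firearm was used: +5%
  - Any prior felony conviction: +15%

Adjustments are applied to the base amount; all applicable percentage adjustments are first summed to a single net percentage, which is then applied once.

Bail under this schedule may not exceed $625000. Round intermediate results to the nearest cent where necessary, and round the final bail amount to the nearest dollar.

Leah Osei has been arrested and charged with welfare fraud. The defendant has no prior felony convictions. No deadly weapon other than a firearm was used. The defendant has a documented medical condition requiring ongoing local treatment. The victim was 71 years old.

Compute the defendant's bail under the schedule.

$53130

Base amounts from the schedule: welfare fraud $37950.
Single charge. Combined base = $37950.
Net percentage adjustment: +60% −20% = +40%. $37950 × 1.4 = $53130.
$53130 is within the $625000 maximum.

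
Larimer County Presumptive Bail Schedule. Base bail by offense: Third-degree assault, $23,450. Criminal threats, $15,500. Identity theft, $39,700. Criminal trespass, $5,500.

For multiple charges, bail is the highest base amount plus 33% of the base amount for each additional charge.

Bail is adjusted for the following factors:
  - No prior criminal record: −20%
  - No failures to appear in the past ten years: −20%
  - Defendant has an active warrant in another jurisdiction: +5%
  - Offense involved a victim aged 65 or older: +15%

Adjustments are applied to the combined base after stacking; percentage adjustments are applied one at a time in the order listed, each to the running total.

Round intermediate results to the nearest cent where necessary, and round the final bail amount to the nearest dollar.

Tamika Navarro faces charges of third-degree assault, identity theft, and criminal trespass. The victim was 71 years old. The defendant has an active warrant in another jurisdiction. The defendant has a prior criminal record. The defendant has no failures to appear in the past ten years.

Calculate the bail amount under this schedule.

$47,579

Base amounts from the schedule: third-degree assault $23,450; identity theft $39,700; criminal trespass $5,500.
Stacking rule: highest base plus 33% of each additional charge. Highest is identity theft at $39,700. Additional: $23,450 × 33% = $7,738.50; $5,500 × 33% = $1,815. Combined base = $39,700 + $9,553.50 = $49,253.50.
No failures to appear in the past ten years (−20%): $49,253.50 × 0.8 = $39,402.80.
Defendant has an active warrant in another jurisdiction (+5%): $39,402.80 × 1.05 = $41,372.94.
Offense involved a victim aged 65 or older (+15%): $41,372.94 × 1.15 = $47,578.88.
Rounded to the nearest dollar: $47,579.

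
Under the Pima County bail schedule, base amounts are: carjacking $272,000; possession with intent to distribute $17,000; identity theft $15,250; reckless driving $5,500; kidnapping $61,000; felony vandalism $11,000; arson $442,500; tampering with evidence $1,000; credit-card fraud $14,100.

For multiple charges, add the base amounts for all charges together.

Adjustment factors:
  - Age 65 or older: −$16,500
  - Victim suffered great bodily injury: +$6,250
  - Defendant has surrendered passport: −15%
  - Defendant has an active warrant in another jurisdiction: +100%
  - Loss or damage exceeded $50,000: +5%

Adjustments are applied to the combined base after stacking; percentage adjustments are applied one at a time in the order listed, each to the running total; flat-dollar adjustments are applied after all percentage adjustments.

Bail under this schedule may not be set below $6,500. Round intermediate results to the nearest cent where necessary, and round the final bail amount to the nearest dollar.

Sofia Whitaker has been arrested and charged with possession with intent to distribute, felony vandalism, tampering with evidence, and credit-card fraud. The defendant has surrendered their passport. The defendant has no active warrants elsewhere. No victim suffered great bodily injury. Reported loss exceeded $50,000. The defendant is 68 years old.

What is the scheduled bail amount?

Base amounts from the schedule: possession with intent to distribute $17,000; felony vandalism $11,000; tampering with evidence $1,000; credit-card fraud $14,100.
Stacking rule: sum of all bases. $17,000 + $11,000 + $1,000 + $14,100 = $43,100.
Defendant has surrendered passport (−15%): $43,100 × 0.85 = $36,635.
Loss or damage exceeded $50,000 (+5%): $36,635 × 1.05 = $38,466.75.
Age 65 or older (−$16,500 flat): $38,466.75 − $16,500 = $21,966.75.
$21,966.75 is at or above the $6,500 minimum.
Rounded to the nearest dollar: $21,967.

$21,967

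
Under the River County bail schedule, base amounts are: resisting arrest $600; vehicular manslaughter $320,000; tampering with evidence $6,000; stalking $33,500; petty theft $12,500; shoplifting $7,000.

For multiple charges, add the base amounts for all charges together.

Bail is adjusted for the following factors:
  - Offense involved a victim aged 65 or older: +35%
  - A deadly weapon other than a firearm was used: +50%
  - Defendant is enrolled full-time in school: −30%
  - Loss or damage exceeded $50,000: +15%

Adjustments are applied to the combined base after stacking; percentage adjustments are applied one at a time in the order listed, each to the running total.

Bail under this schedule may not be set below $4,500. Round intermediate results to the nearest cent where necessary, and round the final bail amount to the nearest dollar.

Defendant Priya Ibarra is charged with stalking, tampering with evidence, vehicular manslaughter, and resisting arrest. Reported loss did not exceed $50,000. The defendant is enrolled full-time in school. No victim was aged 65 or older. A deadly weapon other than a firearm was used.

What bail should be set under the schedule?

Base amounts from the schedule: stalking $33,500; tampering with evidence $6,000; vehicular manslaughter $320,000; resisting arrest $600.
Stacking rule: sum of all bases. $33,500 + $6,000 + $320,000 + $600 = $360,100.
A deadly weapon other than a firearm was used (+50%): $360,100 × 1.5 = $540,150.
Defendant is enrolled full-time in school (−30%): $540,150 × 0.7 = $378,105.
$378,105 is at or above the $4,500 minimum.

$378,105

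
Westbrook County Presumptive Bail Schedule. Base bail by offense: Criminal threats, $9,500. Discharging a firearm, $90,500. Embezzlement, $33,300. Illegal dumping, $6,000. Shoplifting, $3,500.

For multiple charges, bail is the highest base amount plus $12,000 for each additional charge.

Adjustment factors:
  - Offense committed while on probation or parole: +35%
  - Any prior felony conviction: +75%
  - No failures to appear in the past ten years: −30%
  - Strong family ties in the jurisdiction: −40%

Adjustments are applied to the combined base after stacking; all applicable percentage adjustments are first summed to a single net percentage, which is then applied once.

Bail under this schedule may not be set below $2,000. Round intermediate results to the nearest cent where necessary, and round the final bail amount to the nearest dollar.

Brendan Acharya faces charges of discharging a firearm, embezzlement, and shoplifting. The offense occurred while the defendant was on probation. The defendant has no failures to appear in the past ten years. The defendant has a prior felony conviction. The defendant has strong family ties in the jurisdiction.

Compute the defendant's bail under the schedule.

$160,300

Base amounts from the schedule: discharging a firearm $90,500; embezzlement $33,300; shoplifting $3,500.
Stacking rule: highest base plus $12,000 per additional charge. Highest is discharging a firearm at $90,500; 2 additional charges → +$24,000. Combined base = $114,500.
Net percentage adjustment: +35% +75% −30% −40% = +40%. $114,500 × 1.4 = $160,300.
$160,300 is at or above the $2,000 minimum.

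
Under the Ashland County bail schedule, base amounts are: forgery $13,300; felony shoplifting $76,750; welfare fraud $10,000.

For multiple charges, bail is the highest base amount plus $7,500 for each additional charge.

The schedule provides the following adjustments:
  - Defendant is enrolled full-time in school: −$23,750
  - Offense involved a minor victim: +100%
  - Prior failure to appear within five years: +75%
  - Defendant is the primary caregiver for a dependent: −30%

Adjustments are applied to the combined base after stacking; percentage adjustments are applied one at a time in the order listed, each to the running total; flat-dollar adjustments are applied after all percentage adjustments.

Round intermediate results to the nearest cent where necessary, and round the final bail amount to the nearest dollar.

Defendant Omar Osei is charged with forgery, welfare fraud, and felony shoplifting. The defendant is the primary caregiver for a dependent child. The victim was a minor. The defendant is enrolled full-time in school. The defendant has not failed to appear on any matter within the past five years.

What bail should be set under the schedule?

$104,700

Base amounts from the schedule: forgery $13,300; welfare fraud $10,000; felony shoplifting $76,750.
Stacking rule: highest base plus $7,500 per additional charge. Highest is felony shoplifting at $76,750; 2 additional charges → +$15,000. Combined base = $91,750.
Offense involved a minor victim (+100%): $91,750 × 2 = $183,500.
Defendant is the primary caregiver for a dependent (−30%): $183,500 × 0.7 = $128,450.
Defendant is enrolled full-time in school (−$23,750 flat): $128,450 − $23,750 = $104,700.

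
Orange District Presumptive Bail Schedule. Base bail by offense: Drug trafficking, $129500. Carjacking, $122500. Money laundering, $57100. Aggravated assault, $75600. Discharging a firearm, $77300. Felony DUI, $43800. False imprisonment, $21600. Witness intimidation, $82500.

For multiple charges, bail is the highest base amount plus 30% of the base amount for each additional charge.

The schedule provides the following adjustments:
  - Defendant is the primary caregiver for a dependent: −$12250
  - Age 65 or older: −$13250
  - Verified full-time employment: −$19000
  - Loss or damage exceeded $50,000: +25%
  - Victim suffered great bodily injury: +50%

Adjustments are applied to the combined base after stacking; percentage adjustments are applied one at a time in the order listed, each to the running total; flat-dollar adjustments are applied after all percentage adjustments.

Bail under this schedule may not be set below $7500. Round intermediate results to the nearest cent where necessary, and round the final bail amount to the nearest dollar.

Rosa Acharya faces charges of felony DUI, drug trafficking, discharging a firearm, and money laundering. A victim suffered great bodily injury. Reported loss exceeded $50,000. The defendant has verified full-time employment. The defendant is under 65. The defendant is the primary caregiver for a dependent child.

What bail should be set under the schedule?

$311800

Base amounts from the schedule: felony DUI $43800; drug trafficking $129500; discharging a firearm $77300; money laundering $57100.
Stacking rule: highest base plus 30% of each additional charge. Highest is drug trafficking at $129500. Additional: $43800 × 30% = $13140; $77300 × 30% = $23190; $57100 × 30% = $17130. Combined base = $129500 + $53460 = $182960.
Loss or damage exceeded $50,000 (+25%): $182960 × 1.25 = $228700.
Victim suffered great bodily injury (+50%): $228700 × 1.5 = $343050.
Defendant is the primary caregiver for a dependent (−$12250 flat): $343050 − $12250 = $330800.
Verified full-time employment (−$19000 flat): $330800 − $19000 = $311800.
$311800 is at or above the $7500 minimum.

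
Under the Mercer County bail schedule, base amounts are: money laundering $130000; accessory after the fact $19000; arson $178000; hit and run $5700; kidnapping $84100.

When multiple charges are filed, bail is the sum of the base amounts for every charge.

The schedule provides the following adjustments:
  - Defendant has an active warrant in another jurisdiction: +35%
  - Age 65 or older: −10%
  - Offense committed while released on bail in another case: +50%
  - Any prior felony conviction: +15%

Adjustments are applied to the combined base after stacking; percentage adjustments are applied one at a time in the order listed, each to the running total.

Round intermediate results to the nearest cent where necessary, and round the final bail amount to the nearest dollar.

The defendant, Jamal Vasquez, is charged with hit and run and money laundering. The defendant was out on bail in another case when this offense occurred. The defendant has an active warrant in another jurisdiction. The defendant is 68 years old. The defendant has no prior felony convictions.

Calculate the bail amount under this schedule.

$247313

Base amounts from the schedule: hit and run $5700; money laundering $130000.
Stacking rule: sum of all bases. $5700 + $130000 = $135700.
Defendant has an active warrant in another jurisdiction (+35%): $135700 × 1.35 = $183195.
Age 65 or older (−10%): $183195 × 0.9 = $164875.50.
Offense committed while released on bail in another case (+50%): $164875.50 × 1.5 = $247313.25.
Rounded to the nearest dollar: $247313.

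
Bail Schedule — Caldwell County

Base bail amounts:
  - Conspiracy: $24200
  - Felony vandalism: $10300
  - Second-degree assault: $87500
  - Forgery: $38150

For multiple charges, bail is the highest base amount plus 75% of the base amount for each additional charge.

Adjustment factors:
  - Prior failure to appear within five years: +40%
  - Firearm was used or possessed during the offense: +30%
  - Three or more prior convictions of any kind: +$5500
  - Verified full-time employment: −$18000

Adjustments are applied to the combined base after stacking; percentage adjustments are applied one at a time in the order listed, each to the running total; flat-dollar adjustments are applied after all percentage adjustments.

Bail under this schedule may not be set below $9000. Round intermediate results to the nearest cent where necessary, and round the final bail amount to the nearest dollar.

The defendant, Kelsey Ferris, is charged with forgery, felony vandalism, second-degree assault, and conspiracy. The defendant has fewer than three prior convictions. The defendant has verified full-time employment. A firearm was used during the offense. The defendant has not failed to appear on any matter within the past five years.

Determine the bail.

Base amounts from the schedule: forgery $38150; felony vandalism $10300; second-degree assault $87500; conspiracy $24200.
Stacking rule: highest base plus 75% of each additional charge. Highest is second-degree assault at $87500. Additional: $38150 × 75% = $28612.50; $10300 × 75% = $7725; $24200 × 75% = $18150. Combined base = $87500 + $54487.50 = $141987.50.
Firearm was used or possessed during the offense (+30%): $141987.50 × 1.3 = $184583.75.
Verified full-time employment (−$18000 flat): $184583.75 − $18000 = $166583.75.
$166583.75 is at or above the $9000 minimum.
Rounded to the nearest dollar: $166584.

$166584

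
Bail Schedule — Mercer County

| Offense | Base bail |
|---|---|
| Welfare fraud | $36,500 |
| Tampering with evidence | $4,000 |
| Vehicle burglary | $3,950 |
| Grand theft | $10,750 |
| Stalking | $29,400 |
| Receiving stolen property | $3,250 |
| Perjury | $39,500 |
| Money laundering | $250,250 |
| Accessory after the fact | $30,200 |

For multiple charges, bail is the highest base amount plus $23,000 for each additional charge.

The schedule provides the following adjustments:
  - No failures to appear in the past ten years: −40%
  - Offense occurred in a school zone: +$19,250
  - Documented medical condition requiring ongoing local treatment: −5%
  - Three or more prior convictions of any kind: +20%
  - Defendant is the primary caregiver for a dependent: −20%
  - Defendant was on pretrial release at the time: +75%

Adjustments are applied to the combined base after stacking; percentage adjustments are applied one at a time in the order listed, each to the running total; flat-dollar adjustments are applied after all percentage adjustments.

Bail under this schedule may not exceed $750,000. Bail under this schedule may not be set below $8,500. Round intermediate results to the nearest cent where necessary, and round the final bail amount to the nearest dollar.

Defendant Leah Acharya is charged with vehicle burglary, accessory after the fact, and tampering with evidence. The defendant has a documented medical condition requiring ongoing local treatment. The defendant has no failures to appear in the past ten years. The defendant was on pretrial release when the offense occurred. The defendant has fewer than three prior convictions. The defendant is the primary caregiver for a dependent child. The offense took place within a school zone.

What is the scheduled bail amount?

$80,058

Base amounts from the schedule: vehicle burglary $3,950; accessory after the fact $30,200; tampering with evidence $4,000.
Stacking rule: highest base plus $23,000 per additional charge. Highest is accessory after the fact at $30,200; 2 additional charges → +$46,000. Combined base = $76,200.
No failures to appear in the past ten years (−40%): $76,200 × 0.6 = $45,720.
Documented medical condition requiring ongoing local treatment (−5%): $45,720 × 0.95 = $43,434.
Defendant is the primary caregiver for a dependent (−20%): $43,434 × 0.8 = $34,747.20.
Defendant was on pretrial release at the time (+75%): $34,747.20 × 1.75 = $60,807.60.
Offense occurred in a school zone (+$19,250 flat): $60,807.60 + $19,250 = $80,057.60.
$80,057.60 is within the $750,000 maximum.
$80,057.60 is at or above the $8,500 minimum.
Rounded to the nearest dollar: $80,058.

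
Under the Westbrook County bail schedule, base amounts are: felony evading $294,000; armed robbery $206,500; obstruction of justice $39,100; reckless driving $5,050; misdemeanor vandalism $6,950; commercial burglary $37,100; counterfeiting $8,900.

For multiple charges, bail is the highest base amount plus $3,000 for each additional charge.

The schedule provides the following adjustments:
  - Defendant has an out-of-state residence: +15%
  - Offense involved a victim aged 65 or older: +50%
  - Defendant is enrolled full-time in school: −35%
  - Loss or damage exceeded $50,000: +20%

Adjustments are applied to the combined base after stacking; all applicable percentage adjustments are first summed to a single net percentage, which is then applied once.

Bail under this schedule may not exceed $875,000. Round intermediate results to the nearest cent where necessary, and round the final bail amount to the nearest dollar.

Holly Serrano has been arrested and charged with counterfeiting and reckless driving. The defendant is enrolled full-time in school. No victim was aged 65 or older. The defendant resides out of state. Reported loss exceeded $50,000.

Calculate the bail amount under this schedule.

Base amounts from the schedule: counterfeiting $8,900; reckless driving $5,050.
Stacking rule: highest base plus $3,000 per additional charge. Highest is counterfeiting at $8,900; 1 additional charge → +$3,000. Combined base = $11,900.
Net percentage adjustment: +15% −35% +20% = +0%. $11,900 × 1 = $11,900.
$11,900 is within the $875,000 maximum.

$11,900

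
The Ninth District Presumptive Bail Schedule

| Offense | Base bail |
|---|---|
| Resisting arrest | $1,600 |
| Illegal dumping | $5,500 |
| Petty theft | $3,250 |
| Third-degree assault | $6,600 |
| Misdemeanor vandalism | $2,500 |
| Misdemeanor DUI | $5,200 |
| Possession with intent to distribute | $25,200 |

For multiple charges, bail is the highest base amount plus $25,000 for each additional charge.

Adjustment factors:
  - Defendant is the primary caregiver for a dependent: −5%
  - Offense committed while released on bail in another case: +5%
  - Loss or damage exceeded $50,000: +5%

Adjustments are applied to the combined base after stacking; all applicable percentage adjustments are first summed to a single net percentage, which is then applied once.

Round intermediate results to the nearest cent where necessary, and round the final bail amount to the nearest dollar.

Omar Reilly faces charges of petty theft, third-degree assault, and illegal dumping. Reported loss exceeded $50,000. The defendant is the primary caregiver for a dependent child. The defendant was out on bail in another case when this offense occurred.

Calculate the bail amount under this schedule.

Base amounts from the schedule: petty theft $3,250; third-degree assault $6,600; illegal dumping $5,500.
Stacking rule: highest base plus $25,000 per additional charge. Highest is third-degree assault at $6,600; 2 additional charges → +$50,000. Combined base = $56,600.
Net percentage adjustment: −5% +5% +5% = +5%. $56,600 × 1.05 = $59,430.

$59,430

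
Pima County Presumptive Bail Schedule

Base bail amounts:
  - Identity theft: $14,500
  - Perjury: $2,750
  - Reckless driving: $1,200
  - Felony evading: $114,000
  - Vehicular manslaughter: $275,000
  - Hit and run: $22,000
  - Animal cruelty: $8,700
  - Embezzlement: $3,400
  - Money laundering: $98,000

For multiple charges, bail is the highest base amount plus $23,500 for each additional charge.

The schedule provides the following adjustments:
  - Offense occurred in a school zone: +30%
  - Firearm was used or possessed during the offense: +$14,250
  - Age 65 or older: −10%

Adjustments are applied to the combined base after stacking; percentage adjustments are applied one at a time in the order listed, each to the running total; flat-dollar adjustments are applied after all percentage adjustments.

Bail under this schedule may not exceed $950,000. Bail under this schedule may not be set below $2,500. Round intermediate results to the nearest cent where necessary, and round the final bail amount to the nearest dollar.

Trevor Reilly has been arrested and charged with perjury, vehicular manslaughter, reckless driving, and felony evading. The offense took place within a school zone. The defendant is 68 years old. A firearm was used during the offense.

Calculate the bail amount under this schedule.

Base amounts from the schedule: perjury $2,750; vehicular manslaughter $275,000; reckless driving $1,200; felony evading $114,000.
Stacking rule: highest base plus $23,500 per additional charge. Highest is vehicular manslaughter at $275,000; 3 additional charges → +$70,500. Combined base = $345,500.
Offense occurred in a school zone (+30%): $345,500 × 1.3 = $449,150.
Age 65 or older (−10%): $449,150 × 0.9 = $404,235.
Firearm was used or possessed during the offense (+$14,250 flat): $404,235 + $14,250 = $418,485.
$418,485 is within the $950,000 maximum.
$418,485 is at or above the $2,500 minimum.

$418,485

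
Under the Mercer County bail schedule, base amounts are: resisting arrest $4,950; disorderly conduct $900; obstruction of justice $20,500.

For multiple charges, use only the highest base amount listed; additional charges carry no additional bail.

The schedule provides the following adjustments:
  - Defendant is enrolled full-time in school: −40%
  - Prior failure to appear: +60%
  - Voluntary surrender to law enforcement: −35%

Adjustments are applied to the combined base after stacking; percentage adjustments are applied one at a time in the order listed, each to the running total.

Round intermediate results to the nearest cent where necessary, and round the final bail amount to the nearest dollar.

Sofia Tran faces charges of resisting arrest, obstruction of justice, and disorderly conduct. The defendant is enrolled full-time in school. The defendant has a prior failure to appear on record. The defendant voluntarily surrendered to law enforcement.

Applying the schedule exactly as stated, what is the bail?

$12,792

Base amounts from the schedule: resisting arrest $4,950; obstruction of justice $20,500; disorderly conduct $900.
Stacking rule: use the highest base only. Highest is obstruction of justice at $20,500. Combined base = $20,500.
Defendant is enrolled full-time in school (−40%): $20,500 × 0.6 = $12,300.
Prior failure to appear (+60%): $12,300 × 1.6 = $19,680.
Voluntary surrender to law enforcement (−35%): $19,680 × 0.65 = $12,792.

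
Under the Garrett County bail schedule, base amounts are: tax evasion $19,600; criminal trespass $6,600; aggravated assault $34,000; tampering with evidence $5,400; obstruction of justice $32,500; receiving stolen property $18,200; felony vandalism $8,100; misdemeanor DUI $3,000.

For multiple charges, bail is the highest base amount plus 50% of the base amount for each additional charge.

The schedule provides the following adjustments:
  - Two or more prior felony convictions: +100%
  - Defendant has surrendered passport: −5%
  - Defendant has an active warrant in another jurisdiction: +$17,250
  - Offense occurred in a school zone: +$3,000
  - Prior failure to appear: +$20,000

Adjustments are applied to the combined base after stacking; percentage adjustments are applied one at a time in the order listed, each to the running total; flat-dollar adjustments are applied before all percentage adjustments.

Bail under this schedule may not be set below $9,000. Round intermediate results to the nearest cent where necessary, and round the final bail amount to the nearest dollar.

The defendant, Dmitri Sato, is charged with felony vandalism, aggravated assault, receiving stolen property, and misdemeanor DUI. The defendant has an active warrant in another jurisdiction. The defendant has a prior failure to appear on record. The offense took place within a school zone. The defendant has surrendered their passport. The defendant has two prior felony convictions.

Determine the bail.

Base amounts from the schedule: felony vandalism $8,100; aggravated assault $34,000; receiving stolen property $18,200; misdemeanor DUI $3,000.
Stacking rule: highest base plus 50% of each additional charge. Highest is aggravated assault at $34,000. Additional: $8,100 × 50% = $4,050; $18,200 × 50% = $9,100; $3,000 × 50% = $1,500. Combined base = $34,000 + $14,650 = $48,650.
Defendant has an active warrant in another jurisdiction (+$17,250 flat): $48,650 + $17,250 = $65,900.
Offense occurred in a school zone (+$3,000 flat): $65,900 + $3,000 = $68,900.
Prior failure to appear (+$20,000 flat): $68,900 + $20,000 = $88,900.
Two or more prior felony convictions (+100%): $88,900 × 2 = $177,800.
Defendant has surrendered passport (−5%): $177,800 × 0.95 = $168,910.
$168,910 is at or above the $9,000 minimum.

$168,910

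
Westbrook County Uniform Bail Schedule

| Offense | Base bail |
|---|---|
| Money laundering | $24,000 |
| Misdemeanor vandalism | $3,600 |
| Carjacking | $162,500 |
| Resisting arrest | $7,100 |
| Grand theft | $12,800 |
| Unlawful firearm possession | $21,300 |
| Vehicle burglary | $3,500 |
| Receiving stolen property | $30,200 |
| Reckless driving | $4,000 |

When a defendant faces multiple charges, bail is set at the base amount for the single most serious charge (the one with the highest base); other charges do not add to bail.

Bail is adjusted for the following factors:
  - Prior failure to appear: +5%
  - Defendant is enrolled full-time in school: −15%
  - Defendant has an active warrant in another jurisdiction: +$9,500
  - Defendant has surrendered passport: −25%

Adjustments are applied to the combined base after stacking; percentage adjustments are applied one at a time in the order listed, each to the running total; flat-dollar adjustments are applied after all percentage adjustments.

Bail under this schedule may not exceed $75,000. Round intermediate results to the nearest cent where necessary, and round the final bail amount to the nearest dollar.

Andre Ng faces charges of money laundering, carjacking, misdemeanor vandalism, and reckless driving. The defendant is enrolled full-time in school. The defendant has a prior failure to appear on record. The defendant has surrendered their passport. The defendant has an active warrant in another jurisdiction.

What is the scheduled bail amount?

Base amounts from the schedule: money laundering $24,000; carjacking $162,500; misdemeanor vandalism $3,600; reckless driving $4,000.
Stacking rule: use the highest base only. Highest is carjacking at $162,500. Combined base = $162,500.
Prior failure to appear (+5%): $162,500 × 1.05 = $170,625.
Defendant is enrolled full-time in school (−15%): $170,625 × 0.85 = $145,031.25.
Defendant has surrendered passport (−25%): $145,031.25 × 0.75 = $108,773.44.
Defendant has an active warrant in another jurisdiction (+$9,500 flat): $108,773.44 + $9,500 = $118,273.44.
Result $118,273.44 exceeds the maximum of $75,000; bail is capped at $75,000.

$75,000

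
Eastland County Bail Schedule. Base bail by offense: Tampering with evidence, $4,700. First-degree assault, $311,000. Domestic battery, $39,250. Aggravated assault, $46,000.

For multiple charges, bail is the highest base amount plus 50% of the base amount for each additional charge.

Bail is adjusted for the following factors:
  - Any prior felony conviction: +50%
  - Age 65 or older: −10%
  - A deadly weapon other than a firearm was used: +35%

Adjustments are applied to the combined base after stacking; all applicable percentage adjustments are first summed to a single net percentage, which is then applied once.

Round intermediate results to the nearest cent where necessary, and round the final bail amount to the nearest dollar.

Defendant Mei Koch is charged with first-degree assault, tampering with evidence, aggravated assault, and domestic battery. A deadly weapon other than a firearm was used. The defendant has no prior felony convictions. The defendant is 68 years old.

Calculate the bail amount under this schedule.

Base amounts from the schedule: first-degree assault $311,000; tampering with evidence $4,700; aggravated assault $46,000; domestic battery $39,250.
Stacking rule: highest base plus 50% of each additional charge. Highest is first-degree assault at $311,000. Additional: $4,700 × 50% = $2,350; $46,000 × 50% = $23,000; $39,250 × 50% = $19,625. Combined base = $311,000 + $44,975 = $355,975.
Net percentage adjustment: −10% +35% = +25%. $355,975 × 1.25 = $444,968.75.
Rounded to the nearest dollar: $444,969.

$444,969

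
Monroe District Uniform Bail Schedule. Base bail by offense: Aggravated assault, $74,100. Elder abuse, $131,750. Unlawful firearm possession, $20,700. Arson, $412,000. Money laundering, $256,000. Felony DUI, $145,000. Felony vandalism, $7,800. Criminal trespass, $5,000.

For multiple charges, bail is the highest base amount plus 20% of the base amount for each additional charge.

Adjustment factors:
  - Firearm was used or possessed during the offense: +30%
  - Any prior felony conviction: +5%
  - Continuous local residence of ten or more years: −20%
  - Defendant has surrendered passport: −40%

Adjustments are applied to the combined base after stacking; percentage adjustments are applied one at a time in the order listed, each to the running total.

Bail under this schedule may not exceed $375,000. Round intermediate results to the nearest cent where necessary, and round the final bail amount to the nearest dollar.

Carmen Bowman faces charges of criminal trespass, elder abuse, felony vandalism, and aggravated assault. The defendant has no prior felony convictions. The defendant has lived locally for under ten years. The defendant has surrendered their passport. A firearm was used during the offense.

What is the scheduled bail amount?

Base amounts from the schedule: criminal trespass $5,000; elder abuse $131,750; felony vandalism $7,800; aggravated assault $74,100.
Stacking rule: highest base plus 20% of each additional charge. Highest is elder abuse at $131,750. Additional: $5,000 × 20% = $1,000; $7,800 × 20% = $1,560; $74,100 × 20% = $14,820. Combined base = $131,750 + $17,380 = $149,130.
Firearm was used or possessed during the offense (+30%): $149,130 × 1.3 = $193,869.
Defendant has surrendered passport (−40%): $193,869 × 0.6 = $116,321.40.
$116,321.40 is within the $375,000 maximum.
Rounded to the nearest dollar: $116,321.

$116,321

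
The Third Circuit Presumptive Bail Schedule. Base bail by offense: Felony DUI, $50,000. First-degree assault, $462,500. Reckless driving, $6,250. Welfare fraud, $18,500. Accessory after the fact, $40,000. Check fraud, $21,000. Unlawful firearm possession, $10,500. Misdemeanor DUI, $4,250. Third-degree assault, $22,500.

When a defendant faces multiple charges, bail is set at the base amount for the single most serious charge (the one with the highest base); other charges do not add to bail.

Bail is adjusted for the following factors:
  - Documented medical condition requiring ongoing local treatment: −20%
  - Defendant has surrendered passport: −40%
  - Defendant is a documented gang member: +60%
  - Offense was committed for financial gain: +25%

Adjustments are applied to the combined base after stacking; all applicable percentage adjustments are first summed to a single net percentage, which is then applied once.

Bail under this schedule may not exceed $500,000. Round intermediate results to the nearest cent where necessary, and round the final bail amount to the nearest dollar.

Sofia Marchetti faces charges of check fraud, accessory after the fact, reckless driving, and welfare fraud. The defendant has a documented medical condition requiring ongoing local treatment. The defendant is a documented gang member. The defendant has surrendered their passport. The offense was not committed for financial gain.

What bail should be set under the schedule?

Base amounts from the schedule: check fraud $21,000; accessory after the fact $40,000; reckless driving $6,250; welfare fraud $18,500.
Stacking rule: use the highest base only. Highest is accessory after the fact at $40,000. Combined base = $40,000.
Net percentage adjustment: −20% −40% +60% = +0%. $40,000 × 1 = $40,000.
$40,000 is within the $500,000 maximum.

$40,000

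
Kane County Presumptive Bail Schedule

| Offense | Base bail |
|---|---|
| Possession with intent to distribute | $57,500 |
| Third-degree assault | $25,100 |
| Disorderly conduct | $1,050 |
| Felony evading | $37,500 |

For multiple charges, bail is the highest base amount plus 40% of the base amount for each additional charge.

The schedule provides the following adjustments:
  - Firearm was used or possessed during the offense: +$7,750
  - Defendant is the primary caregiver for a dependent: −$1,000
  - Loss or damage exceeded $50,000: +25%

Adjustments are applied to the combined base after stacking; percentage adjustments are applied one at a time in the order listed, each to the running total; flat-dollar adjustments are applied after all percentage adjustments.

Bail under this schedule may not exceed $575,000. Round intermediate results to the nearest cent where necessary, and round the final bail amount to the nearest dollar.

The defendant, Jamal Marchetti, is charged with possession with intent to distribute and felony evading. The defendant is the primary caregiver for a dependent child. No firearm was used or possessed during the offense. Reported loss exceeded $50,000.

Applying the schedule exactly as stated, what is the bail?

$89,625

Base amounts from the schedule: possession with intent to distribute $57,500; felony evading $37,500.
Stacking rule: highest base plus 40% of each additional charge. Highest is possession with intent to distribute at $57,500. Additional: $37,500 × 40% = $15,000. Combined base = $57,500 + $15,000 = $72,500.
Loss or damage exceeded $50,000 (+25%): $72,500 × 1.25 = $90,625.
Defendant is the primary caregiver for a dependent (−$1,000 flat): $90,625 − $1,000 = $89,625.
$89,625 is within the $575,000 maximum.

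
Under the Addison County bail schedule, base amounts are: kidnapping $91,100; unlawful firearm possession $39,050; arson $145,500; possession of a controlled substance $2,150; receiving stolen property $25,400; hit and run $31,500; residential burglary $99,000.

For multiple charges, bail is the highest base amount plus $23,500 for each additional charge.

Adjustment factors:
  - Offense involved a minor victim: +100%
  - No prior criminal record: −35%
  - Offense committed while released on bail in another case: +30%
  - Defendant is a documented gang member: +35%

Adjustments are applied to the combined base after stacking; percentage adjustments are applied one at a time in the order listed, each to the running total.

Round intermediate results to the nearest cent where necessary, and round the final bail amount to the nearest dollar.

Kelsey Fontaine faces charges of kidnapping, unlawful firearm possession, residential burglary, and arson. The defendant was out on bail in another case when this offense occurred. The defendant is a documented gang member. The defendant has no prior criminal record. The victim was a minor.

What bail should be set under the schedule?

Base amounts from the schedule: kidnapping $91,100; unlawful firearm possession $39,050; residential burglary $99,000; arson $145,500.
Stacking rule: highest base plus $23,500 per additional charge. Highest is arson at $145,500; 3 additional charges → +$70,500. Combined base = $216,000.
Offense involved a minor victim (+100%): $216,000 × 2 = $432,000.
No prior criminal record (−35%): $432,000 × 0.65 = $280,800.
Offense committed while released on bail in another case (+30%): $280,800 × 1.3 = $365,040.
Defendant is a documented gang member (+35%): $365,040 × 1.35 = $492,804.

$492,804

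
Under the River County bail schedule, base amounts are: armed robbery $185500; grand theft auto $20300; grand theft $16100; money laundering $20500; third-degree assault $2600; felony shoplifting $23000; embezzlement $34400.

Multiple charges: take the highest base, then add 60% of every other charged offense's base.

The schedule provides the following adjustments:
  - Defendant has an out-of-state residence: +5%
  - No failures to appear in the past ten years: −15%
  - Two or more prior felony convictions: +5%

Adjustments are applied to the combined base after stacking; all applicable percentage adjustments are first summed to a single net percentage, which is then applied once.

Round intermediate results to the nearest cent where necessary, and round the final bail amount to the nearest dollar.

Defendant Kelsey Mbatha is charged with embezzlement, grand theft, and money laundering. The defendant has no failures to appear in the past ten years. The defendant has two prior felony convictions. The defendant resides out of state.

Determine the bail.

Base amounts from the schedule: embezzlement $34400; grand theft $16100; money laundering $20500.
Stacking rule: highest base plus 60% of each additional charge. Highest is embezzlement at $34400. Additional: $16100 × 60% = $9660; $20500 × 60% = $12300. Combined base = $34400 + $21960 = $56360.
Net percentage adjustment: +5% −15% +5% = −5%. $56360 × 0.95 = $53542.

$53542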